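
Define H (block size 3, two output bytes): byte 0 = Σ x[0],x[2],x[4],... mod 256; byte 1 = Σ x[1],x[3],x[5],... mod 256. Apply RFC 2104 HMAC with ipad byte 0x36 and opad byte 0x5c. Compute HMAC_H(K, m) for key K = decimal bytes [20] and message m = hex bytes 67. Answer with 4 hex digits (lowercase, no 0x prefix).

Key decimal bytes [20] = 14 is 1 byte ≤ B = 3; zero-pad to 3 bytes: K' = 14 00 00.
K' ⊕ ipad = 22 36 36.  K' ⊕ opad = 48 5c 5c.
Inner input = (K'⊕ipad) ∥ m = 22 36 36 ∥ 67.
Inner hash: even-index sum = 88 mod 256 = 88; odd-index sum = 157 mod 256 = 157 → 58 9d.
Outer input = (K'⊕opad) ∥ inner = 48 5c 5c ∥ 58 9d.
Outer hash (tag): even-index sum = 321 mod 256 = 65; odd-index sum = 180 mod 256 = 180 → 41 b4.

41b4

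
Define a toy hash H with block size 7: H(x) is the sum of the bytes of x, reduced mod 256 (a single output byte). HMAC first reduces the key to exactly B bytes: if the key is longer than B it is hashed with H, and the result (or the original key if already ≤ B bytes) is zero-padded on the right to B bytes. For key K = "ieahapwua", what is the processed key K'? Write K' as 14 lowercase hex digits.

|K| = 9 > B = 7, so first hash the key.
H(K): sum = 105+101+97+104+97+112+119+117+97 = 949; mod 256 = 181 → b5.
Zero-pad H(K) = b5 to 7 bytes: K' = b5 00 00 00 00 00 00.

b5000000000000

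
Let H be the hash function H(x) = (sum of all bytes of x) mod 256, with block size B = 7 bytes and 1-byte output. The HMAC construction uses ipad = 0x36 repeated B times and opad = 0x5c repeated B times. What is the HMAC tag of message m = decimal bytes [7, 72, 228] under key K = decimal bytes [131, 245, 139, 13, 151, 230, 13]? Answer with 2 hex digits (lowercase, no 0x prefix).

Key decimal bytes [131, 245, 139, 13, 151, 230, 13] = 83 f5 8b 0d 97 e6 0d is exactly B = 7 bytes: K' = 83 f5 8b 0d 97 e6 0d.
K' ⊕ ipad = b5 c3 bd 3b a1 d0 3b.  K' ⊕ opad = df a9 d7 51 cb ba 51.
Inner input = (K'⊕ipad) ∥ m = b5 c3 bd 3b a1 d0 3b ∥ 07 48 e4.
Inner hash: sum = 181+195+189+59+161+208+59+7+72+228 = 1359; mod 256 = 79 → 4f.
Outer input = (K'⊕opad) ∥ inner = df a9 d7 51 cb ba 51 ∥ 4f.
Outer hash (tag): sum = 223+169+215+81+203+186+81+79 = 1237; mod 256 = 213 → d5.

d5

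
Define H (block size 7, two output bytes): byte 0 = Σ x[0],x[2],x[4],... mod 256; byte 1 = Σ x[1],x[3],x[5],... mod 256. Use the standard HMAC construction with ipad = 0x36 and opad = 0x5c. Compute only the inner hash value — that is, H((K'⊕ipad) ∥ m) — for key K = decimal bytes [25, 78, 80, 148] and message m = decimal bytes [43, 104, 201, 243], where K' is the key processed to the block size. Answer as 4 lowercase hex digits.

Key decimal bytes [25, 78, 80, 148] = 19 4e 50 94 is 4 bytes ≤ B = 7; zero-pad to 7 bytes: K' = 19 4e 50 94 00 00 00.
K' ⊕ ipad = 2f 78 66 a2 36 36 36.
Inner input = 2f 78 66 a2 36 36 36 ∥ 2b 68 c9 f3.
Inner hash: even-index sum = 604 mod 256 = 92; odd-index sum = 580 mod 256 = 68 → 5c 44.

5c44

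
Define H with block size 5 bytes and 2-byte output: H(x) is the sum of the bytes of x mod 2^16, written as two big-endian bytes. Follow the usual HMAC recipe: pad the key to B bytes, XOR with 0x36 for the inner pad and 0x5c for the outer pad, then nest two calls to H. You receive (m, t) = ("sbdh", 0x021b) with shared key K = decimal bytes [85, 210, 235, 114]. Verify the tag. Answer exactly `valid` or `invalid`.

Key decimal bytes [85, 210, 235, 114] = 55 d2 eb 72 is 4 bytes ≤ B = 5; zero-pad to 5 bytes: K' = 55 d2 eb 72 00.
K' ⊕ ipad = 63 e4 dd 44 36; K' ⊕ opad = 09 8e b7 2e 5c.
Inner hash: sum = 99+228+221+68+54+115+98+100+104 = 1087 → 04 3f.
Outer hash (recomputed tag): sum = 9+142+183+46+92+4+63 = 539 → 02 1b.
Recomputed tag = 021b; claimed = 021b → match.

valid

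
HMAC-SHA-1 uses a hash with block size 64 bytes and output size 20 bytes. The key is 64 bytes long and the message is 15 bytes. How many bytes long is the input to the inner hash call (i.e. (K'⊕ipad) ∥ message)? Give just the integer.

79

Key is 64 ≤ 64 bytes, zero-padded: |K'| = 64.
Inner input = (K'⊕ipad) ∥ m → 64 + 15 = 79 bytes.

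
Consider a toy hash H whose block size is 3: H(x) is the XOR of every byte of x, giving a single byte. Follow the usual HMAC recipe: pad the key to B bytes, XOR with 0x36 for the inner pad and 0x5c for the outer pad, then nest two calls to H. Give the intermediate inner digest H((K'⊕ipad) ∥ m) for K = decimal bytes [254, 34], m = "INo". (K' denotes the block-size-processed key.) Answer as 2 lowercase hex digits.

Key decimal bytes [254, 34] = fe 22 is 2 bytes ≤ B = 3; zero-pad to 3 bytes: K' = fe 22 00.
K' ⊕ ipad = c8 14 36.
Inner input = c8 14 36 ∥ 49 4e 6f.
Inner hash: XOR c8⊕14⊕36⊕49⊕4e⊕6f = 82.

82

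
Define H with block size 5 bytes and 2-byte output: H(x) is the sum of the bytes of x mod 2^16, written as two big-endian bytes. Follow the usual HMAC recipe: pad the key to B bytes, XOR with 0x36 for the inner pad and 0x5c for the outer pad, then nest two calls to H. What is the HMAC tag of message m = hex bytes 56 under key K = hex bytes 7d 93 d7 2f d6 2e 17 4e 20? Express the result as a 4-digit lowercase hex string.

030d

Key hex bytes 7d 93 d7 2f d6 2e 17 4e 20 is 9 bytes > B = 5, so hash it first: H(key) = 03 9f, then zero-pad to 5 bytes: K' = 03 9f 00 00 00.
K' ⊕ ipad = 35 a9 36 36 36.  K' ⊕ opad = 5f c3 5c 5c 5c.
Inner input = (K'⊕ipad) ∥ m = 35 a9 36 36 36 ∥ 56.
Inner hash: sum = 53+169+54+54+54+86 = 470 → 01 d6.
Outer input = (K'⊕opad) ∥ inner = 5f c3 5c 5c 5c ∥ 01 d6.
Outer hash (tag): sum = 95+195+92+92+92+1+214 = 781 → 03 0d.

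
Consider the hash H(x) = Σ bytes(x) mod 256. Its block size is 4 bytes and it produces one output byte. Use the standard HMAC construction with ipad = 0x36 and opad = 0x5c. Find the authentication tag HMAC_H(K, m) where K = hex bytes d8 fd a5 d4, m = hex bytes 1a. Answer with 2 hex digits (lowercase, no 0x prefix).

ee

Key hex bytes d8 fd a5 d4 is exactly B = 4 bytes: K' = d8 fd a5 d4.
K' ⊕ ipad = ee cb 93 e2.  K' ⊕ opad = 84 a1 f9 88.
Inner input = (K'⊕ipad) ∥ m = ee cb 93 e2 ∥ 1a.
Inner hash: sum = 238+203+147+226+26 = 840; mod 256 = 72 → 48.
Outer input = (K'⊕opad) ∥ inner = 84 a1 f9 88 ∥ 48.
Outer hash (tag): sum = 132+161+249+136+72 = 750; mod 256 = 238 → ee.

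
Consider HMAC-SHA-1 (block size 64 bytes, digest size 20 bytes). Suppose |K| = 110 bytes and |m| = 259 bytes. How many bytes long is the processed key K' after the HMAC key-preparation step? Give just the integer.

64

Key is 110 > 64 bytes, so it is hashed to 20 bytes then zero-padded to 64: |K'| = 64.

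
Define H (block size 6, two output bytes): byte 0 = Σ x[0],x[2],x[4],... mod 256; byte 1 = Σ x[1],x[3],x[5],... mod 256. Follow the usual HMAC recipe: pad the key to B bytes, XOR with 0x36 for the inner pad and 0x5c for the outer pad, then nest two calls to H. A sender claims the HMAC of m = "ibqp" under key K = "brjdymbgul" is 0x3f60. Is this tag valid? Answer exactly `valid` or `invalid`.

invalid

Key "brjdymbgul" = 62 72 6a 64 79 6d 62 67 75 6c is 10 bytes > B = 6, so hash it first: H(key) = 1c 16, then zero-pad to 6 bytes: K' = 1c 16 00 00 00 00.
K' ⊕ ipad = 2a 20 36 36 36 36; K' ⊕ opad = 40 4a 5c 5c 5c 5c.
Inner hash: even-index sum = 368 mod 256 = 112; odd-index sum = 350 mod 256 = 94 → 70 5e.
Outer hash (recomputed tag): even-index sum = 360 mod 256 = 104; odd-index sum = 352 mod 256 = 96 → 68 60.
Recomputed tag = 6860; claimed = 3f60 → mismatch.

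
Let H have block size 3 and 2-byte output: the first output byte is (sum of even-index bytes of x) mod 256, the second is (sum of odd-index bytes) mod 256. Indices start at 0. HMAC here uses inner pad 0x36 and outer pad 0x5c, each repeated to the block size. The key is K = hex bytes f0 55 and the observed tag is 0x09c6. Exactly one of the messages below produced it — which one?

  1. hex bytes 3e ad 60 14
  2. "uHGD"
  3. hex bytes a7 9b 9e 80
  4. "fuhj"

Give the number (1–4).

1

Key hex bytes f0 55 is 2 bytes ≤ B = 3; zero-pad to 3 bytes: K' = f0 55 00.
K' ⊕ ipad = c6 63 36; K' ⊕ opad = ac 09 5c.
m1: inner = H(c6 63 36 3e ad 60 14) = bd 01; tag = H(ac 09 5c bd 01) = 09c6 ← matches
m2: inner = H(c6 63 36 75 48 47 44) = 88 1f; tag = H(ac 09 5c 88 1f) = 2791
m3: inner = H(c6 63 36 a7 9b 9e 80) = 17 a8; tag = H(ac 09 5c 17 a8) = b020
m4: inner = H(c6 63 36 66 75 68 6a) = db 31; tag = H(ac 09 5c db 31) = 39e4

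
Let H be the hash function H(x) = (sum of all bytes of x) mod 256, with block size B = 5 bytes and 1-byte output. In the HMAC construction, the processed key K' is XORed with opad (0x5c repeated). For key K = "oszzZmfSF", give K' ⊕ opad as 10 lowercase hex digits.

c05c5c5c5c

Key "oszzZmfSF" = 6f 73 7a 7a 5a 6d 66 53 46 is 9 bytes > B = 5, so hash it first: H(key) = 9c, then zero-pad to 5 bytes: K' = 9c 00 00 00 00.
XOR each byte with 0x5c: 9c⊕5c=c0, 00⊕5c=5c, 00⊕5c=5c, 00⊕5c=5c, 00⊕5c=5c.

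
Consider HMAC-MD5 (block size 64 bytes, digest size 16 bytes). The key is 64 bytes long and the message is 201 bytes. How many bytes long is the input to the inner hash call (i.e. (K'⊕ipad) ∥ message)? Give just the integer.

Key is 64 ≤ 64 bytes, zero-padded: |K'| = 64.
Inner input = (K'⊕ipad) ∥ m → 64 + 201 = 265 bytes.

265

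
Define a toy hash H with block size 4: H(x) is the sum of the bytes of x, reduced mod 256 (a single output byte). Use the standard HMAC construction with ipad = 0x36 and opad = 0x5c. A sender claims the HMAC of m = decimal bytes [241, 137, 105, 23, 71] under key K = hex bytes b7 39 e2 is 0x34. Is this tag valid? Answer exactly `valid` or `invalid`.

invalid

Key hex bytes b7 39 e2 is 3 bytes ≤ B = 4; zero-pad to 4 bytes: K' = b7 39 e2 00.
K' ⊕ ipad = 81 0f d4 36; K' ⊕ opad = eb 65 be 5c.
Inner hash: sum = 129+15+212+54+241+137+105+23+71 = 987; mod 256 = 219 → db.
Outer hash (recomputed tag): sum = 235+101+190+92+219 = 837; mod 256 = 69 → 45.
Recomputed tag = 45; claimed = 34 → mismatch.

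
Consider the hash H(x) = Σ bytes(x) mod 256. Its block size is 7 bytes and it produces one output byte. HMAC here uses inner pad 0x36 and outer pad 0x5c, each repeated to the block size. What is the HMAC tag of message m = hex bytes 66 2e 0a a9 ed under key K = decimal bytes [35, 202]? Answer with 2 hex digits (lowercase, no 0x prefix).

Key decimal bytes [35, 202] = 23 ca is 2 bytes ≤ B = 7; zero-pad to 7 bytes: K' = 23 ca 00 00 00 00 00.
K' ⊕ ipad = 15 fc 36 36 36 36 36.  K' ⊕ opad = 7f 96 5c 5c 5c 5c 5c.
Inner input = (K'⊕ipad) ∥ m = 15 fc 36 36 36 36 36 ∥ 66 2e 0a a9 ed.
Inner hash: sum = 21+252+54+54+54+54+54+102+46+10+169+237 = 1107; mod 256 = 83 → 53.
Outer input = (K'⊕opad) ∥ inner = 7f 96 5c 5c 5c 5c 5c ∥ 53.
Outer hash (tag): sum = 127+150+92+92+92+92+92+83 = 820; mod 256 = 52 → 34.

34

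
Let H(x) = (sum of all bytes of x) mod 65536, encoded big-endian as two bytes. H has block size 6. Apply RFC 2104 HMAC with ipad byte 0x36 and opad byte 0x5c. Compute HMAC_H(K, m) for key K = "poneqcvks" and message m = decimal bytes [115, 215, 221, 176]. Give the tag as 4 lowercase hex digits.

Key "poneqcvks" = 70 6f 6e 65 71 63 76 6b 73 is 9 bytes > B = 6, so hash it first: H(key) = 03 da, then zero-pad to 6 bytes: K' = 03 da 00 00 00 00.
K' ⊕ ipad = 35 ec 36 36 36 36.  K' ⊕ opad = 5f 86 5c 5c 5c 5c.
Inner input = (K'⊕ipad) ∥ m = 35 ec 36 36 36 36 ∥ 73 d7 dd b0.
Inner hash: sum = 53+236+54+54+54+54+115+215+221+176 = 1232 → 04 d0.
Outer input = (K'⊕opad) ∥ inner = 5f 86 5c 5c 5c 5c ∥ 04 d0.
Outer hash (tag): sum = 95+134+92+92+92+92+4+208 = 809 → 03 29.

0329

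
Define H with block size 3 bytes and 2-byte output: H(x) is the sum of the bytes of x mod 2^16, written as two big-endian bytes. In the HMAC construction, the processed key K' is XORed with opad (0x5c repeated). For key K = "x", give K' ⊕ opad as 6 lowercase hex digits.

Key "x" = 78 is 1 byte ≤ B = 3; zero-pad to 3 bytes: K' = 78 00 00.
XOR each byte with 0x5c: 78⊕5c=24, 00⊕5c=5c, 00⊕5c=5c.

245c5c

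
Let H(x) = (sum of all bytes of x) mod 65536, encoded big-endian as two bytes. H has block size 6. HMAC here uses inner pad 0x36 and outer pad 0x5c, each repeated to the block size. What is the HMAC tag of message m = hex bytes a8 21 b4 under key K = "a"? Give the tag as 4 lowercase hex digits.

02ed

Key "a" = 61 is 1 byte ≤ B = 6; zero-pad to 6 bytes: K' = 61 00 00 00 00 00.
K' ⊕ ipad = 57 36 36 36 36 36.  K' ⊕ opad = 3d 5c 5c 5c 5c 5c.
Inner input = (K'⊕ipad) ∥ m = 57 36 36 36 36 36 ∥ a8 21 b4.
Inner hash: sum = 87+54+54+54+54+54+168+33+180 = 738 → 02 e2.
Outer input = (K'⊕opad) ∥ inner = 3d 5c 5c 5c 5c 5c ∥ 02 e2.
Outer hash (tag): sum = 61+92+92+92+92+92+2+226 = 749 → 02 ed.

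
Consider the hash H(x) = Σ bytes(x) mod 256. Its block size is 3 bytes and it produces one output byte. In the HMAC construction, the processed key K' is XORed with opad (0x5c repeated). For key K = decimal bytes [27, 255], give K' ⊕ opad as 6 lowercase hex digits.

Key decimal bytes [27, 255] = 1b ff is 2 bytes ≤ B = 3; zero-pad to 3 bytes: K' = 1b ff 00.
XOR each byte with 0x5c: 1b⊕5c=47, ff⊕5c=a3, 00⊕5c=5c.

47a35c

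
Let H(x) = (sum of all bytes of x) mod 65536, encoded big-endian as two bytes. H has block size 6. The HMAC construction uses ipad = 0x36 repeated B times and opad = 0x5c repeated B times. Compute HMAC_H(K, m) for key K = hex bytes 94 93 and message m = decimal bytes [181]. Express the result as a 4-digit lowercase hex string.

Key hex bytes 94 93 is 2 bytes ≤ B = 6; zero-pad to 6 bytes: K' = 94 93 00 00 00 00.
K' ⊕ ipad = a2 a5 36 36 36 36.  K' ⊕ opad = c8 cf 5c 5c 5c 5c.
Inner input = (K'⊕ipad) ∥ m = a2 a5 36 36 36 36 ∥ b5.
Inner hash: sum = 162+165+54+54+54+54+181 = 724 → 02 d4.
Outer input = (K'⊕opad) ∥ inner = c8 cf 5c 5c 5c 5c ∥ 02 d4.
Outer hash (tag): sum = 200+207+92+92+92+92+2+212 = 989 → 03 dd.

03dd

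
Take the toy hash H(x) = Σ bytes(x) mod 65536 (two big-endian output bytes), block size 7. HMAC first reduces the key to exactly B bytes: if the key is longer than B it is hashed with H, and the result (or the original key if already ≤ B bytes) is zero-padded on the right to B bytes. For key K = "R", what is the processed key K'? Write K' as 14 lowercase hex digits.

52000000000000

Key "R" = 52 is 1 byte ≤ B = 7; zero-pad to 7 bytes: K' = 52 00 00 00 00 00 00.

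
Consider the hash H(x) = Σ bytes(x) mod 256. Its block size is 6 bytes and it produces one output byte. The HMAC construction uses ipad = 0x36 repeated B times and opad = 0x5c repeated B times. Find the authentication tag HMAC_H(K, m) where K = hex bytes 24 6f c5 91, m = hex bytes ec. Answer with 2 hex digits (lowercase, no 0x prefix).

Key hex bytes 24 6f c5 91 is 4 bytes ≤ B = 6; zero-pad to 6 bytes: K' = 24 6f c5 91 00 00.
K' ⊕ ipad = 12 59 f3 a7 36 36.  K' ⊕ opad = 78 33 99 cd 5c 5c.
Inner input = (K'⊕ipad) ∥ m = 12 59 f3 a7 36 36 ∥ ec.
Inner hash: sum = 18+89+243+167+54+54+236 = 861; mod 256 = 93 → 5d.
Outer input = (K'⊕opad) ∥ inner = 78 33 99 cd 5c 5c ∥ 5d.
Outer hash (tag): sum = 120+51+153+205+92+92+93 = 806; mod 256 = 38 → 26.

26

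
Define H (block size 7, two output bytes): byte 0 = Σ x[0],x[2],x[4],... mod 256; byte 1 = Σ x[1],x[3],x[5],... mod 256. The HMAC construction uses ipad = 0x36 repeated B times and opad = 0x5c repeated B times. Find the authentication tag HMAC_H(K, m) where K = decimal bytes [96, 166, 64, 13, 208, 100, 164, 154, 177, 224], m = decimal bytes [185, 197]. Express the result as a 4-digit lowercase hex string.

Key decimal bytes [96, 166, 64, 13, 208, 100, 164, 154, 177, 224] = 60 a6 40 0d d0 64 a4 9a b1 e0 is 10 bytes > B = 7, so hash it first: H(key) = c5 91, then zero-pad to 7 bytes: K' = c5 91 00 00 00 00 00.
K' ⊕ ipad = f3 a7 36 36 36 36 36.  K' ⊕ opad = 99 cd 5c 5c 5c 5c 5c.
Inner input = (K'⊕ipad) ∥ m = f3 a7 36 36 36 36 36 ∥ b9 c5.
Inner hash: even-index sum = 602 mod 256 = 90; odd-index sum = 460 mod 256 = 204 → 5a cc.
Outer input = (K'⊕opad) ∥ inner = 99 cd 5c 5c 5c 5c 5c ∥ 5a cc.
Outer hash (tag): even-index sum = 633 mod 256 = 121; odd-index sum = 479 mod 256 = 223 → 79 df.

79df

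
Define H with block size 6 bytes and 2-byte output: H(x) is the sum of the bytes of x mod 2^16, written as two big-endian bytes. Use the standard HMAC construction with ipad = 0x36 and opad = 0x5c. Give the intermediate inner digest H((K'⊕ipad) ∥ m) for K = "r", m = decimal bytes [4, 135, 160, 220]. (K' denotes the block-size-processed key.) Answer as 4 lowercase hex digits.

0359

Key "r" = 72 is 1 byte ≤ B = 6; zero-pad to 6 bytes: K' = 72 00 00 00 00 00.
K' ⊕ ipad = 44 36 36 36 36 36.
Inner input = 44 36 36 36 36 36 ∥ 04 87 a0 dc.
Inner hash: sum = 68+54+54+54+54+54+4+135+160+220 = 857 → 03 59.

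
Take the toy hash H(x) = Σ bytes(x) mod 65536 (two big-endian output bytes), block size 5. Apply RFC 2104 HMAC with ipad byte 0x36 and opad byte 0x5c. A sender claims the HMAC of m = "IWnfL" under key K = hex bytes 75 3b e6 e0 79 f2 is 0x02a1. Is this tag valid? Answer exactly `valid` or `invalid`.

valid

Key hex bytes 75 3b e6 e0 79 f2 is 6 bytes > B = 5, so hash it first: H(key) = 03 e1, then zero-pad to 5 bytes: K' = 03 e1 00 00 00.
K' ⊕ ipad = 35 d7 36 36 36; K' ⊕ opad = 5f bd 5c 5c 5c.
Inner hash: sum = 53+215+54+54+54+73+87+110+102+76 = 878 → 03 6e.
Outer hash (recomputed tag): sum = 95+189+92+92+92+3+110 = 673 → 02 a1.
Recomputed tag = 02a1; claimed = 02a1 → match.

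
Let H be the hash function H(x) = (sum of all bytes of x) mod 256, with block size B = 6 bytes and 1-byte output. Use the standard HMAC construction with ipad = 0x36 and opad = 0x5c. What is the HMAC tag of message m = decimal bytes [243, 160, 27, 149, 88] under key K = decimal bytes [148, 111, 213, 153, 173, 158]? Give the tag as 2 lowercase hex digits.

67

Key decimal bytes [148, 111, 213, 153, 173, 158] = 94 6f d5 99 ad 9e is exactly B = 6 bytes: K' = 94 6f d5 99 ad 9e.
K' ⊕ ipad = a2 59 e3 af 9b a8.  K' ⊕ opad = c8 33 89 c5 f1 c2.
Inner input = (K'⊕ipad) ∥ m = a2 59 e3 af 9b a8 ∥ f3 a0 1b 95 58.
Inner hash: sum = 162+89+227+175+155+168+243+160+27+149+88 = 1643; mod 256 = 107 → 6b.
Outer input = (K'⊕opad) ∥ inner = c8 33 89 c5 f1 c2 ∥ 6b.
Outer hash (tag): sum = 200+51+137+197+241+194+107 = 1127; mod 256 = 103 → 67.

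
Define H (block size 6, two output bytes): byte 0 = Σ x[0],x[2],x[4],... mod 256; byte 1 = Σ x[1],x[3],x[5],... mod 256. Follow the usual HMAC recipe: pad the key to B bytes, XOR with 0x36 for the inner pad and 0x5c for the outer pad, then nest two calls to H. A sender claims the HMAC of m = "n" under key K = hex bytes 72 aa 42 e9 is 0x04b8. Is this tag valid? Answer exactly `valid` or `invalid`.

valid

Key hex bytes 72 aa 42 e9 is 4 bytes ≤ B = 6; zero-pad to 6 bytes: K' = 72 aa 42 e9 00 00.
K' ⊕ ipad = 44 9c 74 df 36 36; K' ⊕ opad = 2e f6 1e b5 5c 5c.
Inner hash: even-index sum = 348 mod 256 = 92; odd-index sum = 433 mod 256 = 177 → 5c b1.
Outer hash (recomputed tag): even-index sum = 260 mod 256 = 4; odd-index sum = 696 mod 256 = 184 → 04 b8.
Recomputed tag = 04b8; claimed = 04b8 → match.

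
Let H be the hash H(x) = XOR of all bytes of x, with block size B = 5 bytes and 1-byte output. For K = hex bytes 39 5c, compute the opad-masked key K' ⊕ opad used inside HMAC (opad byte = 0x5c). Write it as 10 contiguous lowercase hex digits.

65005c5c5c

Key hex bytes 39 5c is 2 bytes ≤ B = 5; zero-pad to 5 bytes: K' = 39 5c 00 00 00.
XOR each byte with 0x5c: 39⊕5c=65, 5c⊕5c=00, 00⊕5c=5c, 00⊕5c=5c, 00⊕5c=5c.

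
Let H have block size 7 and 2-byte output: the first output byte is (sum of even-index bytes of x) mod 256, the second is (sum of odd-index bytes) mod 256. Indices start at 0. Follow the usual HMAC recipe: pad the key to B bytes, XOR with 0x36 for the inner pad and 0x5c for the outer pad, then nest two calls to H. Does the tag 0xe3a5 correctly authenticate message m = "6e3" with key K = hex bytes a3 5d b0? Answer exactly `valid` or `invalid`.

Key hex bytes a3 5d b0 is 3 bytes ≤ B = 7; zero-pad to 7 bytes: K' = a3 5d b0 00 00 00 00.
K' ⊕ ipad = 95 6b 86 36 36 36 36; K' ⊕ opad = ff 01 ec 5c 5c 5c 5c.
Inner hash: even-index sum = 492 mod 256 = 236; odd-index sum = 320 mod 256 = 64 → ec 40.
Outer hash (recomputed tag): even-index sum = 739 mod 256 = 227; odd-index sum = 421 mod 256 = 165 → e3 a5.
Recomputed tag = e3a5; claimed = e3a5 → match.

valid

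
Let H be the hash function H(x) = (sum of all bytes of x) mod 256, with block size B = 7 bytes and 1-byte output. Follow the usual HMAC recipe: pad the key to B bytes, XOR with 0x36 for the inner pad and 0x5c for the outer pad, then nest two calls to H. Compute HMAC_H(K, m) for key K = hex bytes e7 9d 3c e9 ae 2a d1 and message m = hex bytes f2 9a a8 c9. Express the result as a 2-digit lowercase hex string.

83

Key hex bytes e7 9d 3c e9 ae 2a d1 is exactly B = 7 bytes: K' = e7 9d 3c e9 ae 2a d1.
K' ⊕ ipad = d1 ab 0a df 98 1c e7.  K' ⊕ opad = bb c1 60 b5 f2 76 8d.
Inner input = (K'⊕ipad) ∥ m = d1 ab 0a df 98 1c e7 ∥ f2 9a a8 c9.
Inner hash: sum = 209+171+10+223+152+28+231+242+154+168+201 = 1789; mod 256 = 253 → fd.
Outer input = (K'⊕opad) ∥ inner = bb c1 60 b5 f2 76 8d ∥ fd.
Outer hash (tag): sum = 187+193+96+181+242+118+141+253 = 1411; mod 256 = 131 → 83.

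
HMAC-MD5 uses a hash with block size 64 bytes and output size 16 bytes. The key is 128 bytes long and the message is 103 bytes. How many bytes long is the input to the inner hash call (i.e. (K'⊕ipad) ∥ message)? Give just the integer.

167

Key is 128 > 64 bytes, so it is hashed to 16 bytes then zero-padded to 64: |K'| = 64.
Inner input = (K'⊕ipad) ∥ m → 64 + 103 = 167 bytes.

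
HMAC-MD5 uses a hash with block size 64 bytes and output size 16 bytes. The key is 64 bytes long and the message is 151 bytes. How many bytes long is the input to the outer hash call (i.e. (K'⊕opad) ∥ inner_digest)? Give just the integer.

Key is 64 ≤ 64 bytes, zero-padded: |K'| = 64.
Outer input = (K'⊕opad) ∥ H(inner) → 64 + 16 = 80 bytes.

80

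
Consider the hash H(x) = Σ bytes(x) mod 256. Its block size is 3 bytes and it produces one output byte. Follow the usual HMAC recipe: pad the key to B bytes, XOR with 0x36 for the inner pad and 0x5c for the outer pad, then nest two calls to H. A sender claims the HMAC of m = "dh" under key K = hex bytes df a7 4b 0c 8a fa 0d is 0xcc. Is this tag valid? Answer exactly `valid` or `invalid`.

Key hex bytes df a7 4b 0c 8a fa 0d is 7 bytes > B = 3, so hash it first: H(key) = 6e, then zero-pad to 3 bytes: K' = 6e 00 00.
K' ⊕ ipad = 58 36 36; K' ⊕ opad = 32 5c 5c.
Inner hash: sum = 88+54+54+100+104 = 400; mod 256 = 144 → 90.
Outer hash (recomputed tag): sum = 50+92+92+144 = 378; mod 256 = 122 → 7a.
Recomputed tag = 7a; claimed = cc → mismatch.

invalid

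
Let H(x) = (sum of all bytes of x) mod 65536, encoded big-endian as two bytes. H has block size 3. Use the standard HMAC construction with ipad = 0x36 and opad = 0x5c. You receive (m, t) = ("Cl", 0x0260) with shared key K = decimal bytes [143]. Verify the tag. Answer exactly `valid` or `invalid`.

Key decimal bytes [143] = 8f is 1 byte ≤ B = 3; zero-pad to 3 bytes: K' = 8f 00 00.
K' ⊕ ipad = b9 36 36; K' ⊕ opad = d3 5c 5c.
Inner hash: sum = 185+54+54+67+108 = 468 → 01 d4.
Outer hash (recomputed tag): sum = 211+92+92+1+212 = 608 → 02 60.
Recomputed tag = 0260; claimed = 0260 → match.

valid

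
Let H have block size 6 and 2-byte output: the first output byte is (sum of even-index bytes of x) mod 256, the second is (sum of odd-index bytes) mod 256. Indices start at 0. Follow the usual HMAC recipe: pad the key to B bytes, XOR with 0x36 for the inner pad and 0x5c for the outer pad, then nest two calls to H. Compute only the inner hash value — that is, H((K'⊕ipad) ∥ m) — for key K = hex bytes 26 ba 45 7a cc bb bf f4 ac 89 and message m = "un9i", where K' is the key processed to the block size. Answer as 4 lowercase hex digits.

ae9d

Key hex bytes 26 ba 45 7a cc bb bf f4 ac 89 is 10 bytes > B = 6, so hash it first: H(key) = a2 6c, then zero-pad to 6 bytes: K' = a2 6c 00 00 00 00.
K' ⊕ ipad = 94 5a 36 36 36 36.
Inner input = 94 5a 36 36 36 36 ∥ 75 6e 39 69.
Inner hash: even-index sum = 430 mod 256 = 174; odd-index sum = 413 mod 256 = 157 → ae 9d.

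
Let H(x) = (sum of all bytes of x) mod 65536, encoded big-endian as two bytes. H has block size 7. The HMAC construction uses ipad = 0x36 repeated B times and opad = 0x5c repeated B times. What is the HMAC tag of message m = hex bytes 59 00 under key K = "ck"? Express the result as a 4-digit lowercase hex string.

025d

Key "ck" = 63 6b is 2 bytes ≤ B = 7; zero-pad to 7 bytes: K' = 63 6b 00 00 00 00 00.
K' ⊕ ipad = 55 5d 36 36 36 36 36.  K' ⊕ opad = 3f 37 5c 5c 5c 5c 5c.
Inner input = (K'⊕ipad) ∥ m = 55 5d 36 36 36 36 36 ∥ 59 00.
Inner hash: sum = 85+93+54+54+54+54+54+89+0 = 537 → 02 19.
Outer input = (K'⊕opad) ∥ inner = 3f 37 5c 5c 5c 5c 5c ∥ 02 19.
Outer hash (tag): sum = 63+55+92+92+92+92+92+2+25 = 605 → 02 5d.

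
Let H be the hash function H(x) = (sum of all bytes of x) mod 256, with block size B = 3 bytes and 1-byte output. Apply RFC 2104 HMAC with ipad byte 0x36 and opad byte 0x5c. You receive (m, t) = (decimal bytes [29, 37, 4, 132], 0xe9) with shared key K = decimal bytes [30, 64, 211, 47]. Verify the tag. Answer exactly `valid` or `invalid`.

Key decimal bytes [30, 64, 211, 47] = 1e 40 d3 2f is 4 bytes > B = 3, so hash it first: H(key) = 60, then zero-pad to 3 bytes: K' = 60 00 00.
K' ⊕ ipad = 56 36 36; K' ⊕ opad = 3c 5c 5c.
Inner hash: sum = 86+54+54+29+37+4+132 = 396; mod 256 = 140 → 8c.
Outer hash (recomputed tag): sum = 60+92+92+140 = 384; mod 256 = 128 → 80.
Recomputed tag = 80; claimed = e9 → mismatch.

invalid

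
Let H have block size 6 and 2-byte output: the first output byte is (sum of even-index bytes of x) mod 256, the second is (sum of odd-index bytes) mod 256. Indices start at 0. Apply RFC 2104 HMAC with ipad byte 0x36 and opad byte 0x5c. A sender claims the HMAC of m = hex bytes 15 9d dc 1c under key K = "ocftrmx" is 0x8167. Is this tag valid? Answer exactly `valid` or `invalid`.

valid

Key "ocftrmx" = 6f 63 66 74 72 6d 78 is 7 bytes > B = 6, so hash it first: H(key) = bf 44, then zero-pad to 6 bytes: K' = bf 44 00 00 00 00.
K' ⊕ ipad = 89 72 36 36 36 36; K' ⊕ opad = e3 18 5c 5c 5c 5c.
Inner hash: even-index sum = 486 mod 256 = 230; odd-index sum = 407 mod 256 = 151 → e6 97.
Outer hash (recomputed tag): even-index sum = 641 mod 256 = 129; odd-index sum = 359 mod 256 = 103 → 81 67.
Recomputed tag = 8167; claimed = 8167 → match.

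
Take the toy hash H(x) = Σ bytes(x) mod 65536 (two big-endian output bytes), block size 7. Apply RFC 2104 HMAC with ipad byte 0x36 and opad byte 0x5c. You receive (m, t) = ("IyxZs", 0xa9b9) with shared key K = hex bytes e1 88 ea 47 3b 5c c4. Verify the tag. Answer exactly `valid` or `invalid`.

invalid

Key hex bytes e1 88 ea 47 3b 5c c4 is exactly B = 7 bytes: K' = e1 88 ea 47 3b 5c c4.
K' ⊕ ipad = d7 be dc 71 0d 6a f2; K' ⊕ opad = bd d4 b6 1b 67 00 98.
Inner hash: sum = 215+190+220+113+13+106+242+73+121+120+90+115 = 1618 → 06 52.
Outer hash (recomputed tag): sum = 189+212+182+27+103+0+152+6+82 = 953 → 03 b9.
Recomputed tag = 03b9; claimed = a9b9 → mismatch.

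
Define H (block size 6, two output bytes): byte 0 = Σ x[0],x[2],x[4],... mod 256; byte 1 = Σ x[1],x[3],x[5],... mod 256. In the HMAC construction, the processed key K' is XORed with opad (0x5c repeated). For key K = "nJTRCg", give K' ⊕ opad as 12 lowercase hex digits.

3216080e1f3b

Key "nJTRCg" = 6e 4a 54 52 43 67 is exactly B = 6 bytes: K' = 6e 4a 54 52 43 67.
XOR each byte with 0x5c: 6e⊕5c=32, 4a⊕5c=16, 54⊕5c=08, 52⊕5c=0e, 43⊕5c=1f, 67⊕5c=3b.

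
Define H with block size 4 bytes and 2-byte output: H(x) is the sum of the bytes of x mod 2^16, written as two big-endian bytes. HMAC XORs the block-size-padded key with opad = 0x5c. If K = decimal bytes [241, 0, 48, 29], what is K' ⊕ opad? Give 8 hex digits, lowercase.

Key decimal bytes [241, 0, 48, 29] = f1 00 30 1d is exactly B = 4 bytes: K' = f1 00 30 1d.
XOR each byte with 0x5c: f1⊕5c=ad, 00⊕5c=5c, 30⊕5c=6c, 1d⊕5c=41.

ad5c6c41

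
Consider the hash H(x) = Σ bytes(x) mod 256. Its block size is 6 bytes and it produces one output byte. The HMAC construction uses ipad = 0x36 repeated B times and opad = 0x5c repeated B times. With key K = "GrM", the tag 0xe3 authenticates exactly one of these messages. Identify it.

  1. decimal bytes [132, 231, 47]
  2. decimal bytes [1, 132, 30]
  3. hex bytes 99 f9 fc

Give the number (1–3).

2

Key "GrM" = 47 72 4d is 3 bytes ≤ B = 6; zero-pad to 6 bytes: K' = 47 72 4d 00 00 00.
K' ⊕ ipad = 71 44 7b 36 36 36; K' ⊕ opad = 1b 2e 11 5c 5c 5c.
m1: inner = H(71 44 7b 36 36 36 84 e7 2f) = 6c; tag = H(1b 2e 11 5c 5c 5c 6c) = da
m2: inner = H(71 44 7b 36 36 36 01 84 1e) = 75; tag = H(1b 2e 11 5c 5c 5c 75) = e3 ← matches
m3: inner = H(71 44 7b 36 36 36 99 f9 fc) = 60; tag = H(1b 2e 11 5c 5c 5c 60) = ce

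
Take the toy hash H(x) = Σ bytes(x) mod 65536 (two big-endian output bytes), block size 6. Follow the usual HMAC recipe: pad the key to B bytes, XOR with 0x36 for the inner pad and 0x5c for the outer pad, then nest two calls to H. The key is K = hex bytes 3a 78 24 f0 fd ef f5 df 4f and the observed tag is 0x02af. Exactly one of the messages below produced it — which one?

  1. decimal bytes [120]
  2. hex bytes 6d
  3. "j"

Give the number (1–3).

Key hex bytes 3a 78 24 f0 fd ef f5 df 4f is 9 bytes > B = 6, so hash it first: H(key) = 05 d5, then zero-pad to 6 bytes: K' = 05 d5 00 00 00 00.
K' ⊕ ipad = 33 e3 36 36 36 36; K' ⊕ opad = 59 89 5c 5c 5c 5c.
m1: inner = H(33 e3 36 36 36 36 78) = 02 66; tag = H(59 89 5c 5c 5c 5c 02 66) = 02ba
m2: inner = H(33 e3 36 36 36 36 6d) = 02 5b; tag = H(59 89 5c 5c 5c 5c 02 5b) = 02af ← matches
m3: inner = H(33 e3 36 36 36 36 6a) = 02 58; tag = H(59 89 5c 5c 5c 5c 02 58) = 02ac

2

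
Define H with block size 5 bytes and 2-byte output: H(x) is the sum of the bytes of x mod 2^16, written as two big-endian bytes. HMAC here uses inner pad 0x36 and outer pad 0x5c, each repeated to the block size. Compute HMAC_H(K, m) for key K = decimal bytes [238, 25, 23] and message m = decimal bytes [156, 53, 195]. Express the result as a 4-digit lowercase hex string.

0225

Key decimal bytes [238, 25, 23] = ee 19 17 is 3 bytes ≤ B = 5; zero-pad to 5 bytes: K' = ee 19 17 00 00.
K' ⊕ ipad = d8 2f 21 36 36.  K' ⊕ opad = b2 45 4b 5c 5c.
Inner input = (K'⊕ipad) ∥ m = d8 2f 21 36 36 ∥ 9c 35 c3.
Inner hash: sum = 216+47+33+54+54+156+53+195 = 808 → 03 28.
Outer input = (K'⊕opad) ∥ inner = b2 45 4b 5c 5c ∥ 03 28.
Outer hash (tag): sum = 178+69+75+92+92+3+40 = 549 → 02 25.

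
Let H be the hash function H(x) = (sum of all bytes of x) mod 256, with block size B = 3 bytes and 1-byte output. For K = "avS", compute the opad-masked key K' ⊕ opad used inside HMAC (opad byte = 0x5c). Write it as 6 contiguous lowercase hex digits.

3d2a0f

Key "avS" = 61 76 53 is exactly B = 3 bytes: K' = 61 76 53.
XOR each byte with 0x5c: 61⊕5c=3d, 76⊕5c=2a, 53⊕5c=0f.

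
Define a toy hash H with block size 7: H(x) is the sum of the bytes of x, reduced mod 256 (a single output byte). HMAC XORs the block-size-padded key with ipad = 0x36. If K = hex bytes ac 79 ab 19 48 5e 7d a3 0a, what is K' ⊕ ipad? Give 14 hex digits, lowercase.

Key hex bytes ac 79 ab 19 48 5e 7d a3 0a is 9 bytes > B = 7, so hash it first: H(key) = b9, then zero-pad to 7 bytes: K' = b9 00 00 00 00 00 00.
XOR each byte with 0x36: b9⊕36=8f, 00⊕36=36, 00⊕36=36, 00⊕36=36, 00⊕36=36, 00⊕36=36, 00⊕36=36.

8f363636363636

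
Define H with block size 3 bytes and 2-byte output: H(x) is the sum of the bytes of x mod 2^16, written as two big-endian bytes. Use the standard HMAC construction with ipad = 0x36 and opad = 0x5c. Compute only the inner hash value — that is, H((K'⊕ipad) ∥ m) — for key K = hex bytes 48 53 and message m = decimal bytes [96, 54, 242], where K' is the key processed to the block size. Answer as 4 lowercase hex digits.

Key hex bytes 48 53 is 2 bytes ≤ B = 3; zero-pad to 3 bytes: K' = 48 53 00.
K' ⊕ ipad = 7e 65 36.
Inner input = 7e 65 36 ∥ 60 36 f2.
Inner hash: sum = 126+101+54+96+54+242 = 673 → 02 a1.

02a1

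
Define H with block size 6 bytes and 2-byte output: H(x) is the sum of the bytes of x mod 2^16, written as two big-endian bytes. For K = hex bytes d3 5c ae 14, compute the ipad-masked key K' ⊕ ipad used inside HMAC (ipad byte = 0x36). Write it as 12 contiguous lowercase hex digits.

Key hex bytes d3 5c ae 14 is 4 bytes ≤ B = 6; zero-pad to 6 bytes: K' = d3 5c ae 14 00 00.
XOR each byte with 0x36: d3⊕36=e5, 5c⊕36=6a, ae⊕36=98, 14⊕36=22, 00⊕36=36, 00⊕36=36.

e56a98223636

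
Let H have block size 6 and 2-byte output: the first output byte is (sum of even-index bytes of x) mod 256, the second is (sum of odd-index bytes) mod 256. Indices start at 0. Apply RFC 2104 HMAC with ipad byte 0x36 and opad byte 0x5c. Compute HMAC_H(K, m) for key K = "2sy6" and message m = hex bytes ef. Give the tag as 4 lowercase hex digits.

Key "2sy6" = 32 73 79 36 is 4 bytes ≤ B = 6; zero-pad to 6 bytes: K' = 32 73 79 36 00 00.
K' ⊕ ipad = 04 45 4f 00 36 36.  K' ⊕ opad = 6e 2f 25 6a 5c 5c.
Inner input = (K'⊕ipad) ∥ m = 04 45 4f 00 36 36 ∥ ef.
Inner hash: even-index sum = 376 mod 256 = 120; odd-index sum = 123 mod 256 = 123 → 78 7b.
Outer input = (K'⊕opad) ∥ inner = 6e 2f 25 6a 5c 5c ∥ 78 7b.
Outer hash (tag): even-index sum = 359 mod 256 = 103; odd-index sum = 368 mod 256 = 112 → 67 70.

6770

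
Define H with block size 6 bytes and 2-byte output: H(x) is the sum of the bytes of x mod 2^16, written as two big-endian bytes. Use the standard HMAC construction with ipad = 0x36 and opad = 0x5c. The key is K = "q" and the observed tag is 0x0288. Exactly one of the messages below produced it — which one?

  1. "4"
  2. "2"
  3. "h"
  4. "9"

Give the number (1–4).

4

Key "q" = 71 is 1 byte ≤ B = 6; zero-pad to 6 bytes: K' = 71 00 00 00 00 00.
K' ⊕ ipad = 47 36 36 36 36 36; K' ⊕ opad = 2d 5c 5c 5c 5c 5c.
m1: inner = H(47 36 36 36 36 36 34) = 01 89; tag = H(2d 5c 5c 5c 5c 5c 01 89) = 0283
m2: inner = H(47 36 36 36 36 36 32) = 01 87; tag = H(2d 5c 5c 5c 5c 5c 01 87) = 0281
m3: inner = H(47 36 36 36 36 36 68) = 01 bd; tag = H(2d 5c 5c 5c 5c 5c 01 bd) = 02b7
m4: inner = H(47 36 36 36 36 36 39) = 01 8e; tag = H(2d 5c 5c 5c 5c 5c 01 8e) = 0288 ← matches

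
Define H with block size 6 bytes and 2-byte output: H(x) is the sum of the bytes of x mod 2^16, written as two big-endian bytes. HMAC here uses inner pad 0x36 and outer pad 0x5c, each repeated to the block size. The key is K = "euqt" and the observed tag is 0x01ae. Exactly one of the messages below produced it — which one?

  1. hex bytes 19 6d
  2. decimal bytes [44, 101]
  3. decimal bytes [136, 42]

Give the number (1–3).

Key "euqt" = 65 75 71 74 is 4 bytes ≤ B = 6; zero-pad to 6 bytes: K' = 65 75 71 74 00 00.
K' ⊕ ipad = 53 43 47 42 36 36; K' ⊕ opad = 39 29 2d 28 5c 5c.
m1: inner = H(53 43 47 42 36 36 19 6d) = 02 11; tag = H(39 29 2d 28 5c 5c 02 11) = 0182
m2: inner = H(53 43 47 42 36 36 2c 65) = 02 1c; tag = H(39 29 2d 28 5c 5c 02 1c) = 018d
m3: inner = H(53 43 47 42 36 36 88 2a) = 02 3d; tag = H(39 29 2d 28 5c 5c 02 3d) = 01ae ← matches

3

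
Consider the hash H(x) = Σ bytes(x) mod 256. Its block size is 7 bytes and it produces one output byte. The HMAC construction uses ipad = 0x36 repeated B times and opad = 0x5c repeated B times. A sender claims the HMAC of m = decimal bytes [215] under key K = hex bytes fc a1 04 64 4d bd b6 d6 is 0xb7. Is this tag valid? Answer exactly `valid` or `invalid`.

valid

Key hex bytes fc a1 04 64 4d bd b6 d6 is 8 bytes > B = 7, so hash it first: H(key) = 9b, then zero-pad to 7 bytes: K' = 9b 00 00 00 00 00 00.
K' ⊕ ipad = ad 36 36 36 36 36 36; K' ⊕ opad = c7 5c 5c 5c 5c 5c 5c.
Inner hash: sum = 173+54+54+54+54+54+54+215 = 712; mod 256 = 200 → c8.
Outer hash (recomputed tag): sum = 199+92+92+92+92+92+92+200 = 951; mod 256 = 183 → b7.
Recomputed tag = b7; claimed = b7 → match.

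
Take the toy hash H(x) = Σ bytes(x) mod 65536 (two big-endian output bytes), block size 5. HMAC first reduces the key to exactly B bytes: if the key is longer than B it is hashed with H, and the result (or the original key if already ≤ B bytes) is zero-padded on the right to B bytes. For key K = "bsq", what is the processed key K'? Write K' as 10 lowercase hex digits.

6273710000

Key "bsq" = 62 73 71 is 3 bytes ≤ B = 5; zero-pad to 5 bytes: K' = 62 73 71 00 00.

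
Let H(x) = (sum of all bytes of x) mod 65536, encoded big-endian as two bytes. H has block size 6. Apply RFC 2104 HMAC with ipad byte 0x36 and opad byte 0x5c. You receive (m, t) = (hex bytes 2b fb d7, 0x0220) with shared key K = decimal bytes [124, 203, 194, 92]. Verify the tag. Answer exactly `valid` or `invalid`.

Key decimal bytes [124, 203, 194, 92] = 7c cb c2 5c is 4 bytes ≤ B = 6; zero-pad to 6 bytes: K' = 7c cb c2 5c 00 00.
K' ⊕ ipad = 4a fd f4 6a 36 36; K' ⊕ opad = 20 97 9e 00 5c 5c.
Inner hash: sum = 74+253+244+106+54+54+43+251+215 = 1294 → 05 0e.
Outer hash (recomputed tag): sum = 32+151+158+0+92+92+5+14 = 544 → 02 20.
Recomputed tag = 0220; claimed = 0220 → match.

valid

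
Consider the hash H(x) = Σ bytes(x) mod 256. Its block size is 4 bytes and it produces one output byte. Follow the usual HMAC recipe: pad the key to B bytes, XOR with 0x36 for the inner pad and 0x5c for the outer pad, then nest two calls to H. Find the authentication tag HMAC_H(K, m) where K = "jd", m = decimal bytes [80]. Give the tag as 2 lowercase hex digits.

Key "jd" = 6a 64 is 2 bytes ≤ B = 4; zero-pad to 4 bytes: K' = 6a 64 00 00.
K' ⊕ ipad = 5c 52 36 36.  K' ⊕ opad = 36 38 5c 5c.
Inner input = (K'⊕ipad) ∥ m = 5c 52 36 36 ∥ 50.
Inner hash: sum = 92+82+54+54+80 = 362; mod 256 = 106 → 6a.
Outer input = (K'⊕opad) ∥ inner = 36 38 5c 5c ∥ 6a.
Outer hash (tag): sum = 54+56+92+92+106 = 400; mod 256 = 144 → 90.

90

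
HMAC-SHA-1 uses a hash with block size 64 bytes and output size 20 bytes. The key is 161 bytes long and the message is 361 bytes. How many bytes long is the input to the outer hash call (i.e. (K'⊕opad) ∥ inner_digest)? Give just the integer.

Key is 161 > 64 bytes, so it is hashed to 20 bytes then zero-padded to 64: |K'| = 64.
Outer input = (K'⊕opad) ∥ H(inner) → 64 + 20 = 84 bytes.

84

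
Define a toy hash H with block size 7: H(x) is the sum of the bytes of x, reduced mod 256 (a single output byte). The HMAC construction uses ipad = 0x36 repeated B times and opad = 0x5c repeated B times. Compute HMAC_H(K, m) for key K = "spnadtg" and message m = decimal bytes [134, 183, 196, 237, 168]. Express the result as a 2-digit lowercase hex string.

Key "spnadtg" = 73 70 6e 61 64 74 67 is exactly B = 7 bytes: K' = 73 70 6e 61 64 74 67.
K' ⊕ ipad = 45 46 58 57 52 42 51.  K' ⊕ opad = 2f 2c 32 3d 38 28 3b.
Inner input = (K'⊕ipad) ∥ m = 45 46 58 57 52 42 51 ∥ 86 b7 c4 ed a8.
Inner hash: sum = 69+70+88+87+82+66+81+134+183+196+237+168 = 1461; mod 256 = 181 → b5.
Outer input = (K'⊕opad) ∥ inner = 2f 2c 32 3d 38 28 3b ∥ b5.
Outer hash (tag): sum = 47+44+50+61+56+40+59+181 = 538; mod 256 = 26 → 1a.

1a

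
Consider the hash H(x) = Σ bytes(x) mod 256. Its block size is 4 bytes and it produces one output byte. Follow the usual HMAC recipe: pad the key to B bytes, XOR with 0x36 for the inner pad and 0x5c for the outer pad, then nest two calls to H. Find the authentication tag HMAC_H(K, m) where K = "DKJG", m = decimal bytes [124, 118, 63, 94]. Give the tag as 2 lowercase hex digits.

cb

Key "DKJG" = 44 4b 4a 47 is exactly B = 4 bytes: K' = 44 4b 4a 47.
K' ⊕ ipad = 72 7d 7c 71.  K' ⊕ opad = 18 17 16 1b.
Inner input = (K'⊕ipad) ∥ m = 72 7d 7c 71 ∥ 7c 76 3f 5e.
Inner hash: sum = 114+125+124+113+124+118+63+94 = 875; mod 256 = 107 → 6b.
Outer input = (K'⊕opad) ∥ inner = 18 17 16 1b ∥ 6b.
Outer hash (tag): sum = 24+23+22+27+107 = 203 → cb.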